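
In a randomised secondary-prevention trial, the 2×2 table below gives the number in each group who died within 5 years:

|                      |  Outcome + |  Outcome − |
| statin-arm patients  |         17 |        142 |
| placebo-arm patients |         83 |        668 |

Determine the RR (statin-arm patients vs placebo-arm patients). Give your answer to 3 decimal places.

risk, statin-arm patients = 17/159 = 0.1069
risk, placebo-arm patients = 83/751 = 0.1105
RR = 0.1069 / 0.1105 = 0.967

RR = 0.967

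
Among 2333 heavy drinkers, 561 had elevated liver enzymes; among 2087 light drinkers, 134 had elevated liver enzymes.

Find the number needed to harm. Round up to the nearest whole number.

NNH: 6

risk, heavy drinkers = 561/2333 = 0.240463
risk, light drinkers = 134/2087 = 0.064207
absolute risk difference = 0.176256
1 / 0.176256 = 5.674 → round up → 6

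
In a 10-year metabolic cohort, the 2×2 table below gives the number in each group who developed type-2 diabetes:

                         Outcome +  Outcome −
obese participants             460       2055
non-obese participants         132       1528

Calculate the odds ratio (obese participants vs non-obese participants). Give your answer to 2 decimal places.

OR = (460 × 1528) / (2055 × 132) = 702880/271260 ≈ 2.59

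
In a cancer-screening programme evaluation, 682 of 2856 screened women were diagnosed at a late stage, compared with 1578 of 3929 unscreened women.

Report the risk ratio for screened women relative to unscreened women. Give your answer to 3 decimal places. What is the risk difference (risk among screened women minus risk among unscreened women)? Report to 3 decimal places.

risk, screened women = 682/2856 = 0.2388
risk, unscreened women = 1578/3929 = 0.4016
RR = 0.2388 / 0.4016 = 0.595
risk difference = 0.2388 − 0.4016 = -0.163

RR = 0.595; RD = -0.163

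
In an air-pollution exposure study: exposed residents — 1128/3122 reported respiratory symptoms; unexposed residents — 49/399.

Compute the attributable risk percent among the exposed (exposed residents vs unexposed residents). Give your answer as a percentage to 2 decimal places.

AR%: 66.01%

risk, exposed residents = 1128/3122 = 0.3613
risk, unexposed residents = 49/399 = 0.1228
AR% = (0.3613 − 0.1228) / 0.3613 = 0.6601 → 66.01%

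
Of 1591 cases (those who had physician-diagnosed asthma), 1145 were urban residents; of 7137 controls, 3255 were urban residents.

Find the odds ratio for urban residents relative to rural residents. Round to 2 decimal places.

3.06

odds, urban residents = 1145/3255 = 0.3518
odds, rural residents = 446/3882 = 0.1149
OR = 0.3518 / 0.1149 = 3.06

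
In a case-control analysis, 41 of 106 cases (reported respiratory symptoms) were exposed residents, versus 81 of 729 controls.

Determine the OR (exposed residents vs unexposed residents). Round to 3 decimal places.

OR = (41 × 648) / (81 × 65) = 26568/5265 ≈ 5.046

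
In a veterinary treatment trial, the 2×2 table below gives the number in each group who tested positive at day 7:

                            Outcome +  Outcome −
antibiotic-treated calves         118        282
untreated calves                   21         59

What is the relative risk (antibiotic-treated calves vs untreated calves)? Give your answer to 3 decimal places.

RR = 1.124

risk, antibiotic-treated calves = 118/400 = 0.2950
risk, untreated calves = 21/80 = 0.2625
RR = 0.2950 / 0.2625 = 1.124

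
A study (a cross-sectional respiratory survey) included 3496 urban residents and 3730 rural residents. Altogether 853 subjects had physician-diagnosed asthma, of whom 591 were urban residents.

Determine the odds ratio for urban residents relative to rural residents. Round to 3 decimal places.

2.693

urban residents without the outcome: 3496 − 591 = 2905
rural residents with the outcome: 853 − 591 = 262
rural residents without the outcome: 3730 − 262 = 3468
OR = (591 × 3468) / (2905 × 262) = 2049588/761110 ≈ 2.693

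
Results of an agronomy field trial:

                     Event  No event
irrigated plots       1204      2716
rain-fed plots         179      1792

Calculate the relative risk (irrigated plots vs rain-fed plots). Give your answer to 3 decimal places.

risk, irrigated plots = 1204/3920 = 0.3071
risk, rain-fed plots = 179/1971 = 0.0908
RR = 0.3071 / 0.0908 = 3.382

3.382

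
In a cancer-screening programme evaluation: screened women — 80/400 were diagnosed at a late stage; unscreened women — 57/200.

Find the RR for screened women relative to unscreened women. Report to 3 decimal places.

0.702

risk, screened women = 80/400 = 0.2000
risk, unscreened women = 57/200 = 0.2850
RR = 0.2000 / 0.2850 = 0.702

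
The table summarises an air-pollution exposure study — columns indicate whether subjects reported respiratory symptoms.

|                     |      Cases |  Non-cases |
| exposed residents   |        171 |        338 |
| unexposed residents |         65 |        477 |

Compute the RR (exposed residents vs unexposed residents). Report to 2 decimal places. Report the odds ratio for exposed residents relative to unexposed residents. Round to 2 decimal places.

RR = 2.80; OR = 3.71

risk, exposed residents = 171/509 = 0.3360
risk, unexposed residents = 65/542 = 0.1199
RR = 0.3360 / 0.1199 = 2.80
odds, exposed residents = 171/338 = 0.5059
odds, unexposed residents = 65/477 = 0.1363
OR = 0.5059 / 0.1363 = 3.71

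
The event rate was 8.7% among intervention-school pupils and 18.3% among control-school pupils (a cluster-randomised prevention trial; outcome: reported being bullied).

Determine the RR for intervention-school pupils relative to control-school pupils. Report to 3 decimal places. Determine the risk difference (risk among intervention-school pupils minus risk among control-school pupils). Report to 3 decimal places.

RR = 0.475; RD = -0.096

RR = 0.0870 / 0.1830 = 0.475
risk difference = 0.0870 − 0.1830 = -0.096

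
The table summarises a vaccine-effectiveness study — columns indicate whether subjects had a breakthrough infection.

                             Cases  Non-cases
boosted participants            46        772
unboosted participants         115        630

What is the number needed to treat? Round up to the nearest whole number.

risk, boosted participants = 46/818 = 0.056235
risk, unboosted participants = 115/745 = 0.154362
absolute risk difference = 0.098128
1 / 0.098128 = 10.191 → round up → 11

NNT ≈ 11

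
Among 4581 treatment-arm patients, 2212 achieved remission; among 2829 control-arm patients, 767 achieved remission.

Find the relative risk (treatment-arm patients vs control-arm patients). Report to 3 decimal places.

RR = 1.781

risk, treatment-arm patients = 2212/4581 = 0.4829
risk, control-arm patients = 767/2829 = 0.2711
RR = 0.4829 / 0.2711 = 1.781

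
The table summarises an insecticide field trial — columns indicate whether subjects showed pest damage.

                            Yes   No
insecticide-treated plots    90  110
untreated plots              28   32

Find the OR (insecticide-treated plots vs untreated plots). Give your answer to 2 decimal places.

OR = (90 × 32) / (110 × 28) = 2880/3080 ≈ 0.94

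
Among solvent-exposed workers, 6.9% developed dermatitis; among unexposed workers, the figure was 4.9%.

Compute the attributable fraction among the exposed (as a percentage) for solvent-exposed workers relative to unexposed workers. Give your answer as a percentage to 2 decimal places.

AR% = (0.06900 − 0.04900) / 0.06900 = 0.2899 → 28.99%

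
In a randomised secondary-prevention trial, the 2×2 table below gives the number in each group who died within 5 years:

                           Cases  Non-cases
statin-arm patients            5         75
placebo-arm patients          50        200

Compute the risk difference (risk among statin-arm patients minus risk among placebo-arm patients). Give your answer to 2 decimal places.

risk, statin-arm patients = 5/80 = 0.0625
risk, placebo-arm patients = 50/250 = 0.2000
risk difference = 0.0625 − 0.2000 = -0.14

-0.14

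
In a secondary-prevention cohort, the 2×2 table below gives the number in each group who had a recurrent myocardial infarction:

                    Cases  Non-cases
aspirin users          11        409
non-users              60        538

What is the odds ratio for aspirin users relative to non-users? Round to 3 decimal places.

OR = (11 × 538) / (409 × 60) = 5918/24540 ≈ 0.241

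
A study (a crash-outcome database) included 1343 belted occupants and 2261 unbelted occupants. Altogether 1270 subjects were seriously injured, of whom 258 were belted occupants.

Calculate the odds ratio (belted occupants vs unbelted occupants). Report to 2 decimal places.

belted occupants without the outcome: 1343 − 258 = 1085
unbelted occupants with the outcome: 1270 − 258 = 1012
unbelted occupants without the outcome: 2261 − 1012 = 1249
odds, belted occupants = 258/1085 = 0.2378
odds, unbelted occupants = 1012/1249 = 0.8102
OR = 0.2378 / 0.8102 = 0.29

OR ≈ 0.29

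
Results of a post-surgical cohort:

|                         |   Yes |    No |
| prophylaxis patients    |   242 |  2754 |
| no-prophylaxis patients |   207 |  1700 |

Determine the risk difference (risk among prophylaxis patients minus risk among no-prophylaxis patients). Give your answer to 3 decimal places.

RD ≈ -0.028

risk, prophylaxis patients = 242/2996 = 0.0808
risk, no-prophylaxis patients = 207/1907 = 0.1085
risk difference = 0.0808 − 0.1085 = -0.028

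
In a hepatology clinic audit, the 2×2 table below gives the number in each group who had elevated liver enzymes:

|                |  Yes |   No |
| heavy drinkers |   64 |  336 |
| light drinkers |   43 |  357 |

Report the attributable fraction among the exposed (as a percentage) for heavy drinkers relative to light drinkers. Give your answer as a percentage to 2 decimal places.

risk, heavy drinkers = 64/400 = 0.1600
risk, light drinkers = 43/400 = 0.1075
AR% = (0.1600 − 0.1075) / 0.1600 = 0.3281 → 32.81%

32.81%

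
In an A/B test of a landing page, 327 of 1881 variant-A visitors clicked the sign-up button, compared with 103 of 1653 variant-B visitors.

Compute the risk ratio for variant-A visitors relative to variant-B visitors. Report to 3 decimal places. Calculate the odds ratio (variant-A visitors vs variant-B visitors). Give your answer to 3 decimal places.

risk, variant-A visitors = 327/1881 = 0.1738
risk, variant-B visitors = 103/1653 = 0.0623
RR = 0.1738 / 0.0623 = 2.790
OR = (327 × 1550) / (1554 × 103) = 506850/160062 ≈ 3.167

RR = 2.790; OR = 3.167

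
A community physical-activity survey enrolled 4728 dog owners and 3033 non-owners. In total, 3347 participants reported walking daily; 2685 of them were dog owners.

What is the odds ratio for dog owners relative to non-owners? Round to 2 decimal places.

OR: 4.71

dog owners without the outcome: 4728 − 2685 = 2043
non-owners with the outcome: 3347 − 2685 = 662
non-owners without the outcome: 3033 − 662 = 2371
odds, dog owners = 2685/2043 = 1.3142
odds, non-owners = 662/2371 = 0.2792
OR = 1.3142 / 0.2792 = 4.71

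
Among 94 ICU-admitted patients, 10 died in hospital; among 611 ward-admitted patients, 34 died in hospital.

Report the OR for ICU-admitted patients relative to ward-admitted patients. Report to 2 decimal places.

OR = (10 × 577) / (84 × 34) = 5770/2856 ≈ 2.02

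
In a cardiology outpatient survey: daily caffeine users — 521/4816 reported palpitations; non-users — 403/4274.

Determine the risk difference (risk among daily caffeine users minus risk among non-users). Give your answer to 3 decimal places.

0.014

risk, daily caffeine users = 521/4816 = 0.1082
risk, non-users = 403/4274 = 0.0943
risk difference = 0.1082 − 0.0943 = 0.014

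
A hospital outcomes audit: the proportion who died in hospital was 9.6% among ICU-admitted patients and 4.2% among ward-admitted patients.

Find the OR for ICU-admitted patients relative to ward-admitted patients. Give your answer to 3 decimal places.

OR: 2.422

odds, ICU-admitted patients = 0.09600/0.90400 = 0.10619
odds, ward-admitted patients = 0.04200/0.95800 = 0.04384
OR = 0.10619 / 0.04384 = 2.422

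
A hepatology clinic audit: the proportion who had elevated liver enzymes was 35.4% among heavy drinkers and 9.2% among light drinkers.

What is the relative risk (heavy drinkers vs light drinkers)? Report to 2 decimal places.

RR = 0.3540 / 0.0920 = 3.85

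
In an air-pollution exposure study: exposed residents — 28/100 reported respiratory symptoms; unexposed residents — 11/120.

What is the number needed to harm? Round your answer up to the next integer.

risk, exposed residents = 28/100 = 0.280000
risk, unexposed residents = 11/120 = 0.091667
absolute risk difference = 0.188333
1 / 0.188333 = 5.310 → round up → 6

NNH: 6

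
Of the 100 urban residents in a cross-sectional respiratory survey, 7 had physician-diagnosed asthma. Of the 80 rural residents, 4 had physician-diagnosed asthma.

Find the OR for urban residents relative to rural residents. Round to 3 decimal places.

OR = (7 × 76) / (93 × 4) = 532/372 ≈ 1.430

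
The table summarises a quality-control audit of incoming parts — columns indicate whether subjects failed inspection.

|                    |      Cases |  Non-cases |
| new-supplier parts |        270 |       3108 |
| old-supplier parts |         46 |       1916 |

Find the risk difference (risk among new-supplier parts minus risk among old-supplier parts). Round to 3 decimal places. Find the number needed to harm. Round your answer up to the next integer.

RD = 0.056; NNH = 18

risk, new-supplier parts = 270/3378 = 0.07993
risk, old-supplier parts = 46/1962 = 0.02345
risk difference = 0.07993 − 0.02345 = 0.056
absolute risk difference = 0.056483
1 / 0.056483 = 17.704 → round up → 18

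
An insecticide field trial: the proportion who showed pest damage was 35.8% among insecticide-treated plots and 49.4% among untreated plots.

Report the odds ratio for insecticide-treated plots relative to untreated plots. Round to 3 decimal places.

OR: 0.571

odds, insecticide-treated plots = 0.3580/0.6420 = 0.5576
odds, untreated plots = 0.4940/0.5060 = 0.9763
OR = 0.5576 / 0.9763 = 0.571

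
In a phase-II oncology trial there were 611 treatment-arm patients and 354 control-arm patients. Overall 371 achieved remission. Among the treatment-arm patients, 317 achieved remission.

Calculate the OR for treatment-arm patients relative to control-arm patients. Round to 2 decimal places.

OR = 5.99

treatment-arm patients without the outcome: 611 − 317 = 294
control-arm patients with the outcome: 371 − 317 = 54
control-arm patients without the outcome: 354 − 54 = 300
odds, treatment-arm patients = 317/294 = 1.0782
odds, control-arm patients = 54/300 = 0.1800
OR = 1.0782 / 0.1800 = 5.99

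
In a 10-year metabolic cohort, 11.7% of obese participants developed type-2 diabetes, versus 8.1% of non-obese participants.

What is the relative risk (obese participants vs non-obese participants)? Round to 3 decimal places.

RR = 0.1170 / 0.0810 = 1.444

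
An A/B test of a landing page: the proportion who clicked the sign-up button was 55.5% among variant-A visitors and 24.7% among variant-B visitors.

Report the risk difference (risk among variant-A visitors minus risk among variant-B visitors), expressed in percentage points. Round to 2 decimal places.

risk difference = 0.5550 − 0.2470 = 0.3080 → 30.80 percentage points

RD ≈ 30.80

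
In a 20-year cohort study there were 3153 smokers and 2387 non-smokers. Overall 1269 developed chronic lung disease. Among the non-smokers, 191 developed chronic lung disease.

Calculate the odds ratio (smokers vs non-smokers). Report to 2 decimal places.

smokers with the outcome: 1269 − 191 = 1078
smokers without the outcome: 3153 − 1078 = 2075
non-smokers without the outcome: 2387 − 191 = 2196
odds, smokers = 1078/2075 = 0.5195
odds, non-smokers = 191/2196 = 0.0870
OR = 0.5195 / 0.0870 = 5.97

5.97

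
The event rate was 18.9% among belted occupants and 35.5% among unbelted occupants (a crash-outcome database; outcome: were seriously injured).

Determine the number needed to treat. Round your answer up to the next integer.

7

absolute risk difference = 0.166000
1 / 0.166000 = 6.024 → round up → 7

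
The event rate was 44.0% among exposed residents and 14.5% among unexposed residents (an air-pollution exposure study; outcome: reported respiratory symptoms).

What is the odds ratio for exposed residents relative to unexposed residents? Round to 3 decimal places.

odds, exposed residents = 0.4400/0.5600 = 0.7857
odds, unexposed residents = 0.1450/0.8550 = 0.1696
OR = 0.7857 / 0.1696 = 4.633

OR ≈ 4.633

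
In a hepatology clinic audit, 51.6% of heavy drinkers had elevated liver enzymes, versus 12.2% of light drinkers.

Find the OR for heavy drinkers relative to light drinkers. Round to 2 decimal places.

odds, heavy drinkers = 0.5160/0.4840 = 1.0661
odds, light drinkers = 0.1220/0.8780 = 0.1390
OR = 1.0661 / 0.1390 = 7.67

7.67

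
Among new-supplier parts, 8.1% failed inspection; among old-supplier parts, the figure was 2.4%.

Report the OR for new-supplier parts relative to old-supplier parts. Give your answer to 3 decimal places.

OR: 3.584

odds, new-supplier parts = 0.08100/0.91900 = 0.08814
odds, old-supplier parts = 0.02400/0.97600 = 0.02459
OR = 0.08814 / 0.02459 = 3.584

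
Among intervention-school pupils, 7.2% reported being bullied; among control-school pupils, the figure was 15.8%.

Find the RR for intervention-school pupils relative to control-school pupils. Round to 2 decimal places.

RR = 0.0720 / 0.1580 = 0.46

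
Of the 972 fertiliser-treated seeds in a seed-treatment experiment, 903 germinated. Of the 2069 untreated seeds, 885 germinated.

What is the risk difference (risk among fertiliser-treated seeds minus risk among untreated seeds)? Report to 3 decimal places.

risk, fertiliser-treated seeds = 903/972 = 0.9290
risk, untreated seeds = 885/2069 = 0.4277
risk difference = 0.9290 − 0.4277 = 0.501

RD ≈ 0.501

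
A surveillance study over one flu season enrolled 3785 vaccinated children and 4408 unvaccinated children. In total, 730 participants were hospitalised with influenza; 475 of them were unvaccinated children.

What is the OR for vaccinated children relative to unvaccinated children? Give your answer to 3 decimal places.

0.598

vaccinated children with the outcome: 730 − 475 = 255
vaccinated children without the outcome: 3785 − 255 = 3530
unvaccinated children without the outcome: 4408 − 475 = 3933
odds, vaccinated children = 255/3530 = 0.0722
odds, unvaccinated children = 475/3933 = 0.1208
OR = 0.0722 / 0.1208 = 0.598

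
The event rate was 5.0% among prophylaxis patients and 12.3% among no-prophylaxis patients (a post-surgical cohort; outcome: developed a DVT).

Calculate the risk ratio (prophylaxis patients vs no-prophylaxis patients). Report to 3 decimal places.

RR = 0.0500 / 0.1230 = 0.407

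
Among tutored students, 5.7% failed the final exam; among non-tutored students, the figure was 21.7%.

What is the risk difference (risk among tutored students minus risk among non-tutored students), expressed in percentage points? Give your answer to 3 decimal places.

RD ≈ -16.000

risk difference = 0.0570 − 0.2170 = -0.1600 → -16.000 percentage points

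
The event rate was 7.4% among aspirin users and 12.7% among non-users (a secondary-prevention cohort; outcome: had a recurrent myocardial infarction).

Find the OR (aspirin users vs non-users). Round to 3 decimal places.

odds, aspirin users = 0.0740/0.9260 = 0.0799
odds, non-users = 0.1270/0.8730 = 0.1455
OR = 0.0799 / 0.1455 = 0.549

OR: 0.549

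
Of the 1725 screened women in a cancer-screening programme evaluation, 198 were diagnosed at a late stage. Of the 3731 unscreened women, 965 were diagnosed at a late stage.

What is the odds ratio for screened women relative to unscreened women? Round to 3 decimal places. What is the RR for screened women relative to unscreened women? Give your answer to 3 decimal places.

OR = 0.372; RR = 0.444

odds, screened women = 198/1527 = 0.1297
odds, unscreened women = 965/2766 = 0.3489
OR = 0.1297 / 0.3489 = 0.372
risk, screened women = 198/1725 = 0.1148
risk, unscreened women = 965/3731 = 0.2586
RR = 0.1148 / 0.2586 = 0.444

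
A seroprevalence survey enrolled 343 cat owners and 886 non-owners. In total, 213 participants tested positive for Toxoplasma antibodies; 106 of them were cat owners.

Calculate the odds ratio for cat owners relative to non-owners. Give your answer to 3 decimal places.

cat owners without the outcome: 343 − 106 = 237
non-owners with the outcome: 213 − 106 = 107
non-owners without the outcome: 886 − 107 = 779
OR = (106 × 779) / (237 × 107) = 82574/25359 ≈ 3.256

OR = 3.256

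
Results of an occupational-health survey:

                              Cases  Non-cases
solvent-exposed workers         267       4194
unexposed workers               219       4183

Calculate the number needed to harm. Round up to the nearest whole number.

risk, solvent-exposed workers = 267/4461 = 0.059852
risk, unexposed workers = 219/4402 = 0.049750
absolute risk difference = 0.010102
1 / 0.010102 = 98.990 → round up → 99

99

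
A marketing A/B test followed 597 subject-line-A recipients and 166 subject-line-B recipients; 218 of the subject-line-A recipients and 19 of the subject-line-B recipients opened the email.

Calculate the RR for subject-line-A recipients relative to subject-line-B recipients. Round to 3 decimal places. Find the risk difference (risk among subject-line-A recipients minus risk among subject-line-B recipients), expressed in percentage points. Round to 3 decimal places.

RR = 3.190; RD = 25.070

risk, subject-line-A recipients = 218/597 = 0.3652
risk, subject-line-B recipients = 19/166 = 0.1145
RR = 0.3652 / 0.1145 = 3.190
risk difference = 0.3652 − 0.1145 = 0.2507 → 25.070 percentage points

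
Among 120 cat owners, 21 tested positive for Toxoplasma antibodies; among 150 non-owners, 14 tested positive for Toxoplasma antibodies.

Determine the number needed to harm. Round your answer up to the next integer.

NNH = 13

risk, cat owners = 21/120 = 0.175000
risk, non-owners = 14/150 = 0.093333
absolute risk difference = 0.081667
1 / 0.081667 = 12.245 → round up → 13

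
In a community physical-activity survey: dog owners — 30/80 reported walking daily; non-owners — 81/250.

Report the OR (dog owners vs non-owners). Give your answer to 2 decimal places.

OR = (30 × 169) / (50 × 81) = 5070/4050 ≈ 1.25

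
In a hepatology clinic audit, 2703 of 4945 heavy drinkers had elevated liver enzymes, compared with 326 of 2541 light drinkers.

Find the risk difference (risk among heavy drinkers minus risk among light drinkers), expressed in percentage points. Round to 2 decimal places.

RD ≈ 41.83

risk, heavy drinkers = 2703/4945 = 0.5466
risk, light drinkers = 326/2541 = 0.1283
risk difference = 0.5466 − 0.1283 = 0.4183 → 41.83 percentage points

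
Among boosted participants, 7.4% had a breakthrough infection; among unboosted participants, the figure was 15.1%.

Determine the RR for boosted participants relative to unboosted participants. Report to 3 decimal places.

RR = 0.0740 / 0.1510 = 0.490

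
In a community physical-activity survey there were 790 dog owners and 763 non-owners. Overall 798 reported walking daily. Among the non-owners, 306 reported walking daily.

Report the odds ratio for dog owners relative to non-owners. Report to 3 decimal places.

2.466

dog owners with the outcome: 798 − 306 = 492
dog owners without the outcome: 790 − 492 = 298
non-owners without the outcome: 763 − 306 = 457
OR = (492 × 457) / (298 × 306) = 224844/91188 ≈ 2.466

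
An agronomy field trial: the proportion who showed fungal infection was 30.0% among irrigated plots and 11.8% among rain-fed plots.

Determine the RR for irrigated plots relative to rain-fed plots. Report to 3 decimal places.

RR = 0.3000 / 0.1180 = 2.542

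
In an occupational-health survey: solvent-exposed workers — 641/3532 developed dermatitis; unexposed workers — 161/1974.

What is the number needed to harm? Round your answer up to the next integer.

risk, solvent-exposed workers = 641/3532 = 0.181484
risk, unexposed workers = 161/1974 = 0.081560
absolute risk difference = 0.099923
1 / 0.099923 = 10.008 → round up → 11

NNH: 11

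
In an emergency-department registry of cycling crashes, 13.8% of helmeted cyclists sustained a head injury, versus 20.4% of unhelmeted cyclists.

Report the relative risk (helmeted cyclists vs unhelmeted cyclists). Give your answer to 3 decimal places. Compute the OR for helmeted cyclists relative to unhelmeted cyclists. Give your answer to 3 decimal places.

RR = 0.1380 / 0.2040 = 0.676
odds, helmeted cyclists = 0.1380/0.8620 = 0.1601
odds, unhelmeted cyclists = 0.2040/0.7960 = 0.2563
OR = 0.1601 / 0.2563 = 0.625

RR = 0.676; OR = 0.625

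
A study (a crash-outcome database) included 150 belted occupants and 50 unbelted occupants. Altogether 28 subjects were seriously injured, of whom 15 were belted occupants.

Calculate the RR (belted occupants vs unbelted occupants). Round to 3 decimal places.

RR: 0.385

belted occupants without the outcome: 150 − 15 = 135
unbelted occupants with the outcome: 28 − 15 = 13
unbelted occupants without the outcome: 50 − 13 = 37
risk, belted occupants = 15/150 = 0.1000
risk, unbelted occupants = 13/50 = 0.2600
RR = 0.1000 / 0.2600 = 0.385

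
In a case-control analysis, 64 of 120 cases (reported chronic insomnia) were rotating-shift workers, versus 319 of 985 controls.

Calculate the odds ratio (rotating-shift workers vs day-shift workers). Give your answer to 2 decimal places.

OR = (64 × 666) / (319 × 56) = 42624/17864 ≈ 2.39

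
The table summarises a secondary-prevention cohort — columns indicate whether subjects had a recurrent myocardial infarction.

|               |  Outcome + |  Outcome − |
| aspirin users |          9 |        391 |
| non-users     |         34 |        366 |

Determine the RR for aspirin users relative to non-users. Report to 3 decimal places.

risk, aspirin users = 9/400 = 0.02250
risk, non-users = 34/400 = 0.08500
RR = 0.02250 / 0.08500 = 0.265

RR ≈ 0.265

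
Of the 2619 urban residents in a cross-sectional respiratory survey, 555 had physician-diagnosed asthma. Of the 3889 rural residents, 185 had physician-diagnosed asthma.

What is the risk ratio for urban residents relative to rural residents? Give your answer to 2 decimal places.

risk, urban residents = 555/2619 = 0.21191
risk, rural residents = 185/3889 = 0.04757
RR = 0.21191 / 0.04757 = 4.45

4.45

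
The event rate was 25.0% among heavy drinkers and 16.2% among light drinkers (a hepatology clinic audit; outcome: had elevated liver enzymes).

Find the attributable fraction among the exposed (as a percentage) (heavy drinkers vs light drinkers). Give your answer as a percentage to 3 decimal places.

AR% = (0.2500 − 0.1620) / 0.2500 = 0.3520 → 35.200%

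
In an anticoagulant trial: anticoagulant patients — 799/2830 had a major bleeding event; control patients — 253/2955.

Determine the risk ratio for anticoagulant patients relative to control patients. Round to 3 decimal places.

risk, anticoagulant patients = 799/2830 = 0.2823
risk, control patients = 253/2955 = 0.0856
RR = 0.2823 / 0.0856 = 3.298

3.298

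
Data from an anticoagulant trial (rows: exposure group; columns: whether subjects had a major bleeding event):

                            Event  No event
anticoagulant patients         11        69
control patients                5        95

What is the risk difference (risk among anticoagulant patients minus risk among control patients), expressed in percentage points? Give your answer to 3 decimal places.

risk, anticoagulant patients = 11/80 = 0.1375
risk, control patients = 5/100 = 0.0500
risk difference = 0.1375 − 0.0500 = 0.0875 → 8.750 percentage points

RD ≈ 8.750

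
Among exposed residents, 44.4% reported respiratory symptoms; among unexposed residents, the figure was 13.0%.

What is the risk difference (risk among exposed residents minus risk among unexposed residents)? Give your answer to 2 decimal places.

risk difference = 0.4440 − 0.1300 = 0.31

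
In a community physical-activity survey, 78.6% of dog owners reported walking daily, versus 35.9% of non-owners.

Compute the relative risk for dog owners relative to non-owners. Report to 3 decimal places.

RR = 0.7860 / 0.3590 = 2.189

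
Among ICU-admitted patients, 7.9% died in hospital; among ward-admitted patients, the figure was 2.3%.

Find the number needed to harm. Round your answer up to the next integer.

18

absolute risk difference = 0.056000
1 / 0.056000 = 17.857 → round up → 18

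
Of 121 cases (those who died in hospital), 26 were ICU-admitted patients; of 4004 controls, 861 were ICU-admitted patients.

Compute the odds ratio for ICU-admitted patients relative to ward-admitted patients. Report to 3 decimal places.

OR: 0.999

odds, ICU-admitted patients = 26/861 = 0.03020
odds, ward-admitted patients = 95/3143 = 0.03023
OR = 0.03020 / 0.03023 = 0.999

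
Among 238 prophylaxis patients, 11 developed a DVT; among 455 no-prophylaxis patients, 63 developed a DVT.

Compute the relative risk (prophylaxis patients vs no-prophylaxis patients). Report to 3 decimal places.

risk, prophylaxis patients = 11/238 = 0.04622
risk, no-prophylaxis patients = 63/455 = 0.13846
RR = 0.04622 / 0.13846 = 0.334

RR = 0.334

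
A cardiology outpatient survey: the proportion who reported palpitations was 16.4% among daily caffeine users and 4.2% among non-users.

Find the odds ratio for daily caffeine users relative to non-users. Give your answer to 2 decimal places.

odds, daily caffeine users = 0.16400/0.83600 = 0.19617
odds, non-users = 0.04200/0.95800 = 0.04384
OR = 0.19617 / 0.04384 = 4.47

4.47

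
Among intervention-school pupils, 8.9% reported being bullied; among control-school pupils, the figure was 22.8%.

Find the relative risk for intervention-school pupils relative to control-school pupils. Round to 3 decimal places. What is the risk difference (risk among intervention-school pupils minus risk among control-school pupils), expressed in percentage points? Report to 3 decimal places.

RR = 0.390; RD = -13.900

RR = 0.0890 / 0.2280 = 0.390
risk difference = 0.0890 − 0.2280 = -0.1390 → -13.900 percentage points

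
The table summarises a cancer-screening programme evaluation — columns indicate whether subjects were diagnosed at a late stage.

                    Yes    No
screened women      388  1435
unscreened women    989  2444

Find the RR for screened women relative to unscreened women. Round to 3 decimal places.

risk, screened women = 388/1823 = 0.2128
risk, unscreened women = 989/3433 = 0.2881
RR = 0.2128 / 0.2881 = 0.739

0.739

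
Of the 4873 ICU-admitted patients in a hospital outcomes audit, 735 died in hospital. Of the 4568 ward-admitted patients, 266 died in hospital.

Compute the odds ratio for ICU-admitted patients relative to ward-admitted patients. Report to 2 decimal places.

OR = (735 × 4302) / (4138 × 266) = 3161970/1100708 ≈ 2.87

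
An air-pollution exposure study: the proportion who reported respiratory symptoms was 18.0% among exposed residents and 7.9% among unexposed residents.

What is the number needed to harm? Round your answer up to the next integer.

NNH = 10

absolute risk difference = 0.101000
1 / 0.101000 = 9.901 → round up → 10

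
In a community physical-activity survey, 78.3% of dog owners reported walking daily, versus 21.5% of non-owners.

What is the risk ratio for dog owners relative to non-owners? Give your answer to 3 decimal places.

RR = 0.7830 / 0.2150 = 3.642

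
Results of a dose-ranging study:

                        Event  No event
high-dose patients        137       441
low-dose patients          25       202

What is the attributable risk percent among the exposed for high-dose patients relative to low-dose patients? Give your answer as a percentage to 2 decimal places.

AR%: 53.54%

risk, high-dose patients = 137/578 = 0.2370
risk, low-dose patients = 25/227 = 0.1101
AR% = (0.2370 − 0.1101) / 0.2370 = 0.5354 → 53.54%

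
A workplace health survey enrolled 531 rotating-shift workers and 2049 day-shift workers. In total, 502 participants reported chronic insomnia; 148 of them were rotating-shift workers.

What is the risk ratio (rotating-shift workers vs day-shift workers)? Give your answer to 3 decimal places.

RR: 1.613

rotating-shift workers without the outcome: 531 − 148 = 383
day-shift workers with the outcome: 502 − 148 = 354
day-shift workers without the outcome: 2049 − 354 = 1695
risk, rotating-shift workers = 148/531 = 0.2787
risk, day-shift workers = 354/2049 = 0.1728
RR = 0.2787 / 0.1728 = 1.613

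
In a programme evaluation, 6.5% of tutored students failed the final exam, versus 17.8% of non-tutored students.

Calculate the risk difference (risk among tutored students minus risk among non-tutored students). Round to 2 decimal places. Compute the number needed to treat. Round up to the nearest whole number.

risk difference = 0.0650 − 0.1780 = -0.11
absolute risk difference = 0.113000
1 / 0.113000 = 8.850 → round up → 9

RD = -0.11; NNT = 9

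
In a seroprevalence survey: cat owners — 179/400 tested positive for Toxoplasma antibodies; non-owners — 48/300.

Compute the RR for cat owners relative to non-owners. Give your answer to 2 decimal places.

RR: 2.80

risk, cat owners = 179/400 = 0.4475
risk, non-owners = 48/300 = 0.1600
RR = 0.4475 / 0.1600 = 2.80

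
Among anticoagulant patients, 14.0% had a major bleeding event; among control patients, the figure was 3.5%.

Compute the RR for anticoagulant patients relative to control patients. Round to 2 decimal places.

RR = 0.14000 / 0.03500 = 4.00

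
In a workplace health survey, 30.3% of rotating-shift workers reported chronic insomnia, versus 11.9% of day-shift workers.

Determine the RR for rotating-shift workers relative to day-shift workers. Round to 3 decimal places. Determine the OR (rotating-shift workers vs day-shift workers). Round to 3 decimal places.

RR = 2.546; OR = 3.218

RR = 0.3030 / 0.1190 = 2.546
odds, rotating-shift workers = 0.3030/0.6970 = 0.4347
odds, day-shift workers = 0.1190/0.8810 = 0.1351
OR = 0.4347 / 0.1351 = 3.218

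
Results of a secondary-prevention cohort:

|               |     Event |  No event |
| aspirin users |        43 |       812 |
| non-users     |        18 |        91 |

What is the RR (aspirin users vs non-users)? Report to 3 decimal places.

risk, aspirin users = 43/855 = 0.0503
risk, non-users = 18/109 = 0.1651
RR = 0.0503 / 0.1651 = 0.305

0.305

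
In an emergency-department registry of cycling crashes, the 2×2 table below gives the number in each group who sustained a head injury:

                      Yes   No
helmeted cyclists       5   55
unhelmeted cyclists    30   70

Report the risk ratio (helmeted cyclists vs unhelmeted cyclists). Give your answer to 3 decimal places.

risk, helmeted cyclists = 5/60 = 0.0833
risk, unhelmeted cyclists = 30/100 = 0.3000
RR = 0.0833 / 0.3000 = 0.278

0.278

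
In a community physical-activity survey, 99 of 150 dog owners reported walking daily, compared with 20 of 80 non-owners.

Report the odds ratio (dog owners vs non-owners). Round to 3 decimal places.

OR = (99 × 60) / (51 × 20) = 5940/1020 ≈ 5.824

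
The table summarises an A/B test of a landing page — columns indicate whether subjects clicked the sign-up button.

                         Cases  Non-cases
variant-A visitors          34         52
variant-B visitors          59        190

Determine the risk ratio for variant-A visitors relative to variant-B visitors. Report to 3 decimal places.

risk, variant-A visitors = 34/86 = 0.3953
risk, variant-B visitors = 59/249 = 0.2369
RR = 0.3953 / 0.2369 = 1.669

1.669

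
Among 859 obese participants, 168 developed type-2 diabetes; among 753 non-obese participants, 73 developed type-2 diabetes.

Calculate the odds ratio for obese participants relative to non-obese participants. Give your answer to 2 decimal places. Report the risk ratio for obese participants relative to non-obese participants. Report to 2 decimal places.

OR = 2.26; RR = 2.02

odds, obese participants = 168/691 = 0.2431
odds, non-obese participants = 73/680 = 0.1074
OR = 0.2431 / 0.1074 = 2.26
risk, obese participants = 168/859 = 0.1956
risk, non-obese participants = 73/753 = 0.0969
RR = 0.1956 / 0.0969 = 2.02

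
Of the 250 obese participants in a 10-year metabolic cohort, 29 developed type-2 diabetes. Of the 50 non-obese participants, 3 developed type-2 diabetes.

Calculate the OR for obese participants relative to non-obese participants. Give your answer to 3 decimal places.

OR = (29 × 47) / (221 × 3) = 1363/663 ≈ 2.056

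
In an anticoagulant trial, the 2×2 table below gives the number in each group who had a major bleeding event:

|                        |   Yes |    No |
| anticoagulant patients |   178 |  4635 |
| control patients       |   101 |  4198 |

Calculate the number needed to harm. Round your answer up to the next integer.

risk, anticoagulant patients = 178/4813 = 0.036983
risk, control patients = 101/4299 = 0.023494
absolute risk difference = 0.013489
1 / 0.013489 = 74.134 → round up → 75

75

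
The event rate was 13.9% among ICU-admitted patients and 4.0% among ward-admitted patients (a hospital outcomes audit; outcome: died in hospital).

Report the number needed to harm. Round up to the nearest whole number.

NNH = 11

absolute risk difference = 0.099000
1 / 0.099000 = 10.101 → round up → 11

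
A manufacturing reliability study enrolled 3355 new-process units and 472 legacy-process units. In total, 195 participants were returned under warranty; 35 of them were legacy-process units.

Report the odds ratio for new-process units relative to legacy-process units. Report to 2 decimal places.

new-process units with the outcome: 195 − 35 = 160
new-process units without the outcome: 3355 − 160 = 3195
legacy-process units without the outcome: 472 − 35 = 437
odds, new-process units = 160/3195 = 0.05008
odds, legacy-process units = 35/437 = 0.08009
OR = 0.05008 / 0.08009 = 0.63

0.63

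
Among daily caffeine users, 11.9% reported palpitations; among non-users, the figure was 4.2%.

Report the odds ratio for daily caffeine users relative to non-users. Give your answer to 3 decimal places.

odds, daily caffeine users = 0.11900/0.88100 = 0.13507
odds, non-users = 0.04200/0.95800 = 0.04384
OR = 0.13507 / 0.04384 = 3.081

OR ≈ 3.081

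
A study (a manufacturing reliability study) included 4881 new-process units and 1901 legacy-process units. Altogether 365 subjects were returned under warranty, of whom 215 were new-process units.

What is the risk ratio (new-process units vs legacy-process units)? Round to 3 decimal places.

RR = 0.558

new-process units without the outcome: 4881 − 215 = 4666
legacy-process units with the outcome: 365 − 215 = 150
legacy-process units without the outcome: 1901 − 150 = 1751
risk, new-process units = 215/4881 = 0.04405
risk, legacy-process units = 150/1901 = 0.07891
RR = 0.04405 / 0.07891 = 0.558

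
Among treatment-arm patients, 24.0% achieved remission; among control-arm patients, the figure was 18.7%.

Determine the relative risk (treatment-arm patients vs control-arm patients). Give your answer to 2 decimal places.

RR = 0.2400 / 0.1870 = 1.28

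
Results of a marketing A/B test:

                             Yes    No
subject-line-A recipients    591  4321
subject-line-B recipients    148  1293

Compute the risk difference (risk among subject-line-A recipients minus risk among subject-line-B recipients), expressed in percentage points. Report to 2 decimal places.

risk, subject-line-A recipients = 591/4912 = 0.1203
risk, subject-line-B recipients = 148/1441 = 0.1027
risk difference = 0.1203 − 0.1027 = 0.0176 → 1.76 percentage points

1.76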